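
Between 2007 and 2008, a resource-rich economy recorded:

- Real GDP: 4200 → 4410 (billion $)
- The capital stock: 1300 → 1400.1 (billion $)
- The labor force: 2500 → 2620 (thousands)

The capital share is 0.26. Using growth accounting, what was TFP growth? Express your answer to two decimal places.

-0.55%

Real GDP growth = (4410 − 4200) / 4200 = 5%.
The capital stock growth = (1400.1 − 1300) / 1300 = 7.7%.
The labor force growth = (2620 − 2500) / 2500 = 4.8%.
Labor's share = 1 − 0.26 = 0.74.
The capital stock: 0.26 × 7.7 = 2.002 pp.
The labor force: 0.74 × 4.8 = 3.552 pp.
TFP growth = 5 − 5.554 = -0.554%.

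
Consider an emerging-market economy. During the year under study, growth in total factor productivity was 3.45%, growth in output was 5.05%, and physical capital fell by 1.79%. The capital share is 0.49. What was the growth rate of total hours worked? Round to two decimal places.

Labor's share = 1 − 0.49 = 0.51.
gY = gA + 0.49×(-1.79) + 0.51×g.
0.51×g = 5.05 − 3.45 + 0.8771 = 2.4771.
g = 2.4771 / 0.51 = 4.8571%.

Total hours worked growth was 4.86%.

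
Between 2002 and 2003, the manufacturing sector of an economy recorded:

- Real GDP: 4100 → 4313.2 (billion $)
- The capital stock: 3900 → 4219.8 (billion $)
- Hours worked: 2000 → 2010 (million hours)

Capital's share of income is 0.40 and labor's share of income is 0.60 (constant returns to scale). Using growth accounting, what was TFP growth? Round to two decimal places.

TFP grew 1.62%.

Real GDP growth = (4313.2 − 4100) / 4100 = 5.2%.
The capital stock growth = (4219.8 − 3900) / 3900 = 8.2%.
Hours worked growth = (2010 − 2000) / 2000 = 0.5%.
Labor's share = 1 − 0.4 = 0.6.
The capital stock: 0.4 × 8.2 = 3.28 pp.
Hours worked: 0.6 × 0.5 = 0.3 pp.
TFP growth = 5.2 − 3.58 = 1.62%.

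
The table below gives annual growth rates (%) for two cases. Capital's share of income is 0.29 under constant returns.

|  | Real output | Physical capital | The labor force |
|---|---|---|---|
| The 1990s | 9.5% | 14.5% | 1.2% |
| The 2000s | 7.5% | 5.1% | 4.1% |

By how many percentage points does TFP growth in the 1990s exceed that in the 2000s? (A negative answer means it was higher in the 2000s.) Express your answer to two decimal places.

1.33 percentage points

Labor's share = 1 − 0.29 = 0.71.
The 1990s: TFP = 9.5 − 4.205 − 0.852 = 4.443%.
The 2000s: TFP = 7.5 − 1.479 − 2.911 = 3.11%.
Difference = 4.443 − (3.11) = 1.333 pp.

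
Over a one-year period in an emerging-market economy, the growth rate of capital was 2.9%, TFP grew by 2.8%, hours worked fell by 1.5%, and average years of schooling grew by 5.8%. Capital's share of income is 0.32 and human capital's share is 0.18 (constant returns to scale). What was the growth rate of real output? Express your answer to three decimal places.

Labor's share = 1 − 0.32 − 0.18 = 0.5.
Capital: 0.32 × 2.9 = 0.928 pp.
Average years of schooling: 0.18 × 5.8 = 1.044 pp.
Hours worked: 0.5 × (-1.5) = -0.75 pp.
Output growth = 2.8 + 1.222 = 4.022%.

Real output growth was 4.022%.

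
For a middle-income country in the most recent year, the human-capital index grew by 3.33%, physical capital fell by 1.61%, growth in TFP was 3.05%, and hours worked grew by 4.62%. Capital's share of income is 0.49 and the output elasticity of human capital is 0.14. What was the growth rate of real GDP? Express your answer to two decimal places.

Labor's share = 1 − 0.49 − 0.14 = 0.37.
Physical capital: 0.49 × (-1.61) = -0.7889 pp.
The human-capital index: 0.14 × 3.33 = 0.4662 pp.
Hours worked: 0.37 × 4.62 = 1.7094 pp.
Output growth = 3.05 + 1.3867 = 4.4367%.

Real GDP grew 4.44%.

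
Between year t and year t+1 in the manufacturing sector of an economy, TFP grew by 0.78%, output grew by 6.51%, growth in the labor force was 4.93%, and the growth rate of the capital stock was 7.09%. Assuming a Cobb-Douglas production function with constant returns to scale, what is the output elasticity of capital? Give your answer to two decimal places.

gY = gA + α·gK + (1−α)·gL, so gY − gA − gL = α(gK − gL).
6.51 − 0.78 − 4.93 = α × (7.09 − 4.93).
0.8 = 2.16 α, so α = 0.3704.

The output elasticity of capital is 0.37.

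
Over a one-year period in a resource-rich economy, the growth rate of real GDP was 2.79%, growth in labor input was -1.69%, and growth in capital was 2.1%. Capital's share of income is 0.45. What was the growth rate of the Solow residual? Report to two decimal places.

Labor's share = 1 − 0.45 = 0.55.
Capital: 0.45 × 2.1 = 0.945 pp.
Labor input: 0.55 × (-1.69) = -0.9295 pp.
TFP growth = 2.79 − 0.0155 = 2.7745%.

2.77%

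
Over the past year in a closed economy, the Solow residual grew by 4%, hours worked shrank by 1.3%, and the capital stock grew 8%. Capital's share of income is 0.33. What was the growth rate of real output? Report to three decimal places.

5.769%

Labor's share = 1 − 0.33 = 0.67.
The capital stock: 0.33 × 8 = 2.64 pp.
Hours worked: 0.67 × (-1.3) = -0.871 pp.
Output growth = 4 + 1.769 = 5.769%.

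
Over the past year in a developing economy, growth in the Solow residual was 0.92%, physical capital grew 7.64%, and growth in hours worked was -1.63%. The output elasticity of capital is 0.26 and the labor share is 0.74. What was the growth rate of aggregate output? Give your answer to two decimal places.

Aggregate output grew 1.70%.

Labor's share = 1 − 0.26 = 0.74.
Physical capital: 0.26 × 7.64 = 1.9864 pp.
Hours worked: 0.74 × (-1.63) = -1.2062 pp.
Output growth = 0.92 + 0.7802 = 1.7002%.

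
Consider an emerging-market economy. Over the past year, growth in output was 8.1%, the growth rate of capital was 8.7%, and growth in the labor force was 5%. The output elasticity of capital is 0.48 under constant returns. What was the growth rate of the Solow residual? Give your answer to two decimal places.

The Solow residual growth was 1.32%.

Labor's share = 1 − 0.48 = 0.52.
Capital: 0.48 × 8.7 = 4.176 pp.
The labor force: 0.52 × 5 = 2.6 pp.
TFP growth = 8.1 − 6.776 = 1.324%.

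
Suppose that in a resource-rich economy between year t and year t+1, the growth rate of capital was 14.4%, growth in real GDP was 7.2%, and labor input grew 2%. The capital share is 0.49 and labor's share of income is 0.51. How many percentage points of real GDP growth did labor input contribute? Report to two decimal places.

Labor's share = 1 − 0.49 = 0.51.
Contribution = share × growth = 0.51 × 2 = 1.02 pp.

1.02 pp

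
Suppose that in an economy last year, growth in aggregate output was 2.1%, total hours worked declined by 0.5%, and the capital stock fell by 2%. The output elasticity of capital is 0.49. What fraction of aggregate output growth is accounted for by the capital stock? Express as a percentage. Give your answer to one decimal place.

The capital stock contributed 0.49 × (-2) = -0.98 pp.
Share of growth = -0.98 / 2.1 × 100 = -46.667%.

The capital stock accounted for -46.7% of growth.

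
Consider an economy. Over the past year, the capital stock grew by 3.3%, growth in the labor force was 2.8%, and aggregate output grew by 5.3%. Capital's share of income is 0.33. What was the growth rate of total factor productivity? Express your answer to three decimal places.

Labor's share = 1 − 0.33 = 0.67.
The capital stock: 0.33 × 3.3 = 1.089 pp.
The labor force: 0.67 × 2.8 = 1.876 pp.
TFP growth = 5.3 − 2.965 = 2.335%.

Total factor productivity grew 2.335%.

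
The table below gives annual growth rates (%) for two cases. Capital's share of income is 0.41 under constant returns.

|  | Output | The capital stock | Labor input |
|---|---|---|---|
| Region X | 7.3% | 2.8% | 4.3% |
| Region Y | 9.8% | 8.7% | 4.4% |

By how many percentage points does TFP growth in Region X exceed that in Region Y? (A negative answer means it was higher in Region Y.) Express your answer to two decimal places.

-0.02 percentage points

Labor's share = 1 − 0.41 = 0.59.
Region X: TFP = 7.3 − 1.148 − 2.537 = 3.615%.
Region Y: TFP = 9.8 − 3.567 − 2.596 = 3.637%.
Difference = 3.615 − (3.637) = -0.022 pp.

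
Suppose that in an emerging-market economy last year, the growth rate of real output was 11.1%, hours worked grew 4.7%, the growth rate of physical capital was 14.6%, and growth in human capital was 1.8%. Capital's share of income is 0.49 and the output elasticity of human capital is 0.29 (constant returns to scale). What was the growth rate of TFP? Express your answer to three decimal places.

Labor's share = 1 − 0.49 − 0.29 = 0.22.
Physical capital: 0.49 × 14.6 = 7.154 pp.
Human capital: 0.29 × 1.8 = 0.522 pp.
Hours worked: 0.22 × 4.7 = 1.034 pp.
TFP growth = 11.1 − 8.71 = 2.39%.

TFP grew 2.390%.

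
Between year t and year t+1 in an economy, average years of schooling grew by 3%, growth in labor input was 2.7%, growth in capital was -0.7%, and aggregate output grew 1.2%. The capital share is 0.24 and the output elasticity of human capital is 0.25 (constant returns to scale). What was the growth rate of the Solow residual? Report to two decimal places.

-0.76%

Labor's share = 1 − 0.24 − 0.25 = 0.51.
Capital: 0.24 × (-0.7) = -0.168 pp.
Average years of schooling: 0.25 × 3 = 0.75 pp.
Labor input: 0.51 × 2.7 = 1.377 pp.
TFP growth = 1.2 − 1.959 = -0.759%.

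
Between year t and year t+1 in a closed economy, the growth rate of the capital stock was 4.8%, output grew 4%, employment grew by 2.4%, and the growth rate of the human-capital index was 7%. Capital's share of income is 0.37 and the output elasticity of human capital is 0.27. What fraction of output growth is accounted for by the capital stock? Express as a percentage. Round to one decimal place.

The capital stock contributed 0.37 × 4.8 = 1.776 pp.
Share of growth = 1.776 / 4 × 100 = 44.4%.

The capital stock accounted for 44.4% of growth.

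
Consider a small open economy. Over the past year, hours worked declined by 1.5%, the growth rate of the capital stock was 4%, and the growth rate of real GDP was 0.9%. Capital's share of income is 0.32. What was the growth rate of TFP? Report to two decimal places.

TFP growth was 0.64%.

Labor's share = 1 − 0.32 = 0.68.
The capital stock: 0.32 × 4 = 1.28 pp.
Hours worked: 0.68 × (-1.5) = -1.02 pp.
TFP growth = 0.9 − 0.26 = 0.64%.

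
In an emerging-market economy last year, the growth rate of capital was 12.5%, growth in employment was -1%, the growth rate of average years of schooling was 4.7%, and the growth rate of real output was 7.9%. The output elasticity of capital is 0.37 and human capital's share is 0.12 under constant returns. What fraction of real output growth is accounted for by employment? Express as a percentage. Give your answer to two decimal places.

Employment accounted for -6.46% of growth.

Labor's share = 1 − 0.37 − 0.12 = 0.51.
Employment contributed 0.51 × (-1) = -0.51 pp.
Share of growth = -0.51 / 7.9 × 100 = -6.4557%.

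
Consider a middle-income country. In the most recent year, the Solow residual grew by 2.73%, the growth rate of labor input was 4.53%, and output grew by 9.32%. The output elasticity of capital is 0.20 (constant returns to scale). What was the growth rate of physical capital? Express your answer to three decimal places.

Labor's share = 1 − 0.2 = 0.8.
gY = gA + 0.8×4.53 + 0.2×g.
0.2×g = 9.32 − 2.73 − 3.624 = 2.966.
g = 2.966 / 0.2 = 14.83%.

Physical capital grew 14.830%.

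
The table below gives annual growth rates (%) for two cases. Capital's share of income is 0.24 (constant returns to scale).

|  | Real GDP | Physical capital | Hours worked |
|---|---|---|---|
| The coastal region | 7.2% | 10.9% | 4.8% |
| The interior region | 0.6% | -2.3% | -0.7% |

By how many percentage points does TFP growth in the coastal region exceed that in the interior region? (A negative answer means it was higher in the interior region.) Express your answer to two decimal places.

-0.75 percentage points

Labor's share = 1 − 0.24 = 0.76.
The coastal region: TFP = 7.2 − 2.616 − 3.648 = 0.936%.
The interior region: TFP = 0.6 + 0.552 + 0.532 = 1.684%.
Difference = 0.936 − (1.684) = -0.748 pp.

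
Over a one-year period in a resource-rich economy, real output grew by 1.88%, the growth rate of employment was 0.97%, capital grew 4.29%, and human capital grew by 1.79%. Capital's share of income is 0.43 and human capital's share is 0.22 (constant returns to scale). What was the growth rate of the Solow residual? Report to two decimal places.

Labor's share = 1 − 0.43 − 0.22 = 0.35.
Capital: 0.43 × 4.29 = 1.8447 pp.
Human capital: 0.22 × 1.79 = 0.3938 pp.
Employment: 0.35 × 0.97 = 0.3395 pp.
TFP growth = 1.88 − 2.578 = -0.698%.

-0.70%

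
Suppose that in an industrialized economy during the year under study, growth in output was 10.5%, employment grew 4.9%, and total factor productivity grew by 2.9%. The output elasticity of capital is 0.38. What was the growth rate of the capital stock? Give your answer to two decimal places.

12.01%

Labor's share = 1 − 0.38 = 0.62.
gY = gA + 0.62×4.9 + 0.38×g.
0.38×g = 10.5 − 2.9 − 3.038 = 4.562.
g = 4.562 / 0.38 = 12.0053%.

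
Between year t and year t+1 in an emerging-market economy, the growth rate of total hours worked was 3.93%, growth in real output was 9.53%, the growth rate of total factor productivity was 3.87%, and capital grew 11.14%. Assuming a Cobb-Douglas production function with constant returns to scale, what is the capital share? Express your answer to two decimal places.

0.24

gY = gA + α·gK + (1−α)·gL, so gY − gA − gL = α(gK − gL).
9.53 − 3.87 − 3.93 = α × (11.14 − 3.93).
1.73 = 7.21 α, so α = 0.2399.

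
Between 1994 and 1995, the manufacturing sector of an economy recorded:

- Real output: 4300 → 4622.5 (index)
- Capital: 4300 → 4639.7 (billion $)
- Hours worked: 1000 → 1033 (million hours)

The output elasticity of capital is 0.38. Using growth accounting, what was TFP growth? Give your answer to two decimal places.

Real output growth = (4622.5 − 4300) / 4300 = 7.5%.
Capital growth = (4639.7 − 4300) / 4300 = 7.9%.
Hours worked growth = (1033 − 1000) / 1000 = 3.3%.
Labor's share = 1 − 0.38 = 0.62.
Capital: 0.38 × 7.9 = 3.002 pp.
Hours worked: 0.62 × 3.3 = 2.046 pp.
TFP growth = 7.5 − 5.048 = 2.452%.

2.45%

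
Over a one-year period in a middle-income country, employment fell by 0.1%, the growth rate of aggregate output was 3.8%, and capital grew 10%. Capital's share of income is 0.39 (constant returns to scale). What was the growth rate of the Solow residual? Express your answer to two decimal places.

-0.04%

Labor's share = 1 − 0.39 = 0.61.
Capital: 0.39 × 10 = 3.9 pp.
Employment: 0.61 × (-0.1) = -0.061 pp.
TFP growth = 3.8 − 3.839 = -0.039%.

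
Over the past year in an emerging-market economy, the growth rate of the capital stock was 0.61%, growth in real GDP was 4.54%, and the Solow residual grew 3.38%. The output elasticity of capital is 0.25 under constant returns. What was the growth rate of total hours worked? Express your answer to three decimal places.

1.343%

Labor's share = 1 − 0.25 = 0.75.
gY = gA + 0.25×0.61 + 0.75×g.
0.75×g = 4.54 − 3.38 − 0.1525 = 1.0075.
g = 1.0075 / 0.75 = 1.34333%.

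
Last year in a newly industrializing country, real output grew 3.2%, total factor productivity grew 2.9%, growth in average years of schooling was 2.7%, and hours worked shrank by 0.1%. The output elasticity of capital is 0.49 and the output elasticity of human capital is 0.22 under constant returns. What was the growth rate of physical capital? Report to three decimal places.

Labor's share = 1 − 0.49 − 0.22 = 0.29.
gY = gA + 0.22×2.7 + 0.29×(-0.1) + 0.49×g.
0.49×g = 3.2 − 2.9 − 0.565 = -0.265.
g = -0.265 / 0.49 = -0.54082%.

-0.541%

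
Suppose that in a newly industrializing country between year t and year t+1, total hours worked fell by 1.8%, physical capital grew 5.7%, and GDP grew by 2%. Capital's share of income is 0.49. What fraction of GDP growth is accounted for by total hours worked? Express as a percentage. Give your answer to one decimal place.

Total hours worked accounted for -45.9% of growth.

Labor's share = 1 − 0.49 = 0.51.
Total hours worked contributed 0.51 × (-1.8) = -0.918 pp.
Share of growth = -0.918 / 2 × 100 = -45.9%.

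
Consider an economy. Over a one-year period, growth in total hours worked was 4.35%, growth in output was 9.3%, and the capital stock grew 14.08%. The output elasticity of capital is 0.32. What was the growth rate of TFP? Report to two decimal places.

Labor's share = 1 − 0.32 = 0.68.
The capital stock: 0.32 × 14.08 = 4.5056 pp.
Total hours worked: 0.68 × 4.35 = 2.958 pp.
TFP growth = 9.3 − 7.4636 = 1.8364%.

TFP growth was 1.84%.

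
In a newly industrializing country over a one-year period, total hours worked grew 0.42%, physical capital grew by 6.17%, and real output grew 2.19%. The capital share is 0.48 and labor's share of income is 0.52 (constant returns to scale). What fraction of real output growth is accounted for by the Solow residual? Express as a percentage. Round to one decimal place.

The Solow residual accounted for -45.2% of growth.

Labor's share = 1 − 0.48 = 0.52.
Physical capital: 0.48 × 6.17 = 2.9616 pp.
Total hours worked: 0.52 × 0.42 = 0.2184 pp.
TFP growth = 2.19 − 3.18 = -0.99%.
TFP share of growth = -0.99 / 2.19 × 100 = -45.205%.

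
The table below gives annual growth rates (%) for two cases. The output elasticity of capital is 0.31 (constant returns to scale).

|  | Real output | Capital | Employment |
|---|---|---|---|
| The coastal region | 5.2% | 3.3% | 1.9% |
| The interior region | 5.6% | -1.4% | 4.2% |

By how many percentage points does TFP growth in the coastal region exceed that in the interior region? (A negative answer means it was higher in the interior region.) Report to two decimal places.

-0.27 percentage points

Labor's share = 1 − 0.31 = 0.69.
The coastal region: TFP = 5.2 − 1.023 − 1.311 = 2.866%.
The interior region: TFP = 5.6 + 0.434 − 2.898 = 3.136%.
Difference = 2.866 − (3.136) = -0.27 pp.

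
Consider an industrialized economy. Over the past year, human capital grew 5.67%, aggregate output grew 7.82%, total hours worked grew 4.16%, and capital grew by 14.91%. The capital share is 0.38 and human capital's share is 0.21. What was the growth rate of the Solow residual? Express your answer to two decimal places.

Labor's share = 1 − 0.38 − 0.21 = 0.41.
Capital: 0.38 × 14.91 = 5.6658 pp.
Human capital: 0.21 × 5.67 = 1.1907 pp.
Total hours worked: 0.41 × 4.16 = 1.7056 pp.
TFP growth = 7.82 − 8.5621 = -0.7421%.

-0.74%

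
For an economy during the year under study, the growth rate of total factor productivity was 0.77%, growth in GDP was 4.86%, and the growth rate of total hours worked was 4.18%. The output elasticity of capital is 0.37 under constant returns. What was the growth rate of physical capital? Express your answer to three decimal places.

3.937%

Labor's share = 1 − 0.37 = 0.63.
gY = gA + 0.63×4.18 + 0.37×g.
0.37×g = 4.86 − 0.77 − 2.6334 = 1.4566.
g = 1.4566 / 0.37 = 3.93676%.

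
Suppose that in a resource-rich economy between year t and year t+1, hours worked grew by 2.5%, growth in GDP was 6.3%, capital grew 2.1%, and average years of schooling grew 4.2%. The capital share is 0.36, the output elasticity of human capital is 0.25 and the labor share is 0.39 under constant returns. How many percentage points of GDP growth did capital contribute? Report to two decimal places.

Contribution = share × growth = 0.36 × 2.1 = 0.756 pp.

0.76 percentage points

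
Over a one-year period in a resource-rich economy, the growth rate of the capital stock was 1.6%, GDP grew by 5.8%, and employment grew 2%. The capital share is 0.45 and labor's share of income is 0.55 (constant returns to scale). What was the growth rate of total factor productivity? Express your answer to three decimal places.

3.980%

Labor's share = 1 − 0.45 = 0.55.
The capital stock: 0.45 × 1.6 = 0.72 pp.
Employment: 0.55 × 2 = 1.1 pp.
TFP growth = 5.8 − 1.82 = 3.98%.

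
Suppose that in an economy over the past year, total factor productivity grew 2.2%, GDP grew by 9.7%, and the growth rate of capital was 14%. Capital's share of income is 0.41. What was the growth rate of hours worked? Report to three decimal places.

2.983%

Labor's share = 1 − 0.41 = 0.59.
gY = gA + 0.41×14 + 0.59×g.
0.59×g = 9.7 − 2.2 − 5.74 = 1.76.
g = 1.76 / 0.59 = 2.98305%.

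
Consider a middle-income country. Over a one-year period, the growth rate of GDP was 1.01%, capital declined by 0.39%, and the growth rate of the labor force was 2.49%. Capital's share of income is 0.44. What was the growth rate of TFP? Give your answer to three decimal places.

-0.213%

Labor's share = 1 − 0.44 = 0.56.
Capital: 0.44 × (-0.39) = -0.1716 pp.
The labor force: 0.56 × 2.49 = 1.3944 pp.
TFP growth = 1.01 − 1.2228 = -0.2128%.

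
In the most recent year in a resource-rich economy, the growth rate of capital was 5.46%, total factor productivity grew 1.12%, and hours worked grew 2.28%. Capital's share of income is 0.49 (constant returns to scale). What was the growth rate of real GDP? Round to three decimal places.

4.958%

Labor's share = 1 − 0.49 = 0.51.
Capital: 0.49 × 5.46 = 2.6754 pp.
Hours worked: 0.51 × 2.28 = 1.1628 pp.
Output growth = 1.12 + 3.8382 = 4.9582%.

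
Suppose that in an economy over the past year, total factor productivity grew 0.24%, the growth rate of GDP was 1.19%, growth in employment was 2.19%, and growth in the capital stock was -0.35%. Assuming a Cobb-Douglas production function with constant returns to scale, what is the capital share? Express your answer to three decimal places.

The capital share is 0.488.

gY = gA + α·gK + (1−α)·gL, so gY − gA − gL = α(gK − gL).
1.19 − 0.24 − 2.19 = α × (-0.35 − 2.19).
-1.24 = -2.54 α, so α = 0.48819.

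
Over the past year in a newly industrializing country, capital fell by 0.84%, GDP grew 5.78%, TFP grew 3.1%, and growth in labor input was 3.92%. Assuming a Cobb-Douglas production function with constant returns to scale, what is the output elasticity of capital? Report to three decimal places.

α = 0.261

gY = gA + α·gK + (1−α)·gL, so gY − gA − gL = α(gK − gL).
5.78 − 3.1 − 3.92 = α × (-0.84 − 3.92).
-1.24 = -4.76 α, so α = 0.2605.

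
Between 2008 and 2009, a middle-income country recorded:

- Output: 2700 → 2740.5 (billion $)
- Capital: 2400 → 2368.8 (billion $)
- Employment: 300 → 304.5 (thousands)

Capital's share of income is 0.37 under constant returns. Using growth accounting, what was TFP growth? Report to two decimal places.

Output growth = (2740.5 − 2700) / 2700 = 1.5%.
Capital growth = (2368.8 − 2400) / 2400 = -1.3%.
Employment growth = (304.5 − 300) / 300 = 1.5%.
Labor's share = 1 − 0.37 = 0.63.
Capital: 0.37 × (-1.3) = -0.481 pp.
Employment: 0.63 × 1.5 = 0.945 pp.
TFP growth = 1.5 − 0.464 = 1.036%.

TFP growth was 1.04%.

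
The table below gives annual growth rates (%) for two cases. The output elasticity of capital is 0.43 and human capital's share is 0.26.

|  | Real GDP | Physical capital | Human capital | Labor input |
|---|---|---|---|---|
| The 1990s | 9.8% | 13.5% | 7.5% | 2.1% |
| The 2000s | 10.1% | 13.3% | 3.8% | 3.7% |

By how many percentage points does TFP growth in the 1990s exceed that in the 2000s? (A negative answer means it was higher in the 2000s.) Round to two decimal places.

-0.85 percentage points

Labor's share = 1 − 0.43 − 0.26 = 0.31.
The 1990s: TFP = 9.8 − 5.805 − 1.95 − 0.651 = 1.394%.
The 2000s: TFP = 10.1 − 5.719 − 0.988 − 1.147 = 2.246%.
Difference = 1.394 − (2.246) = -0.852 pp.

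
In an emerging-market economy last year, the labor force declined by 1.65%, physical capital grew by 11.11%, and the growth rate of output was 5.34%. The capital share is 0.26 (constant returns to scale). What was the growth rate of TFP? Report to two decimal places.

3.67%

Labor's share = 1 − 0.26 = 0.74.
Physical capital: 0.26 × 11.11 = 2.8886 pp.
The labor force: 0.74 × (-1.65) = -1.221 pp.
TFP growth = 5.34 − 1.6676 = 3.6724%.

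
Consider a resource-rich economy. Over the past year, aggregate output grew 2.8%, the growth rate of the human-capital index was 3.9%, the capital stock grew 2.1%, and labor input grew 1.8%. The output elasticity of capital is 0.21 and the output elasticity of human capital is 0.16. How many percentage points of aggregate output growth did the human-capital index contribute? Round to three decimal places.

0.624 pp

Contribution = share × growth = 0.16 × 3.9 = 0.624 pp.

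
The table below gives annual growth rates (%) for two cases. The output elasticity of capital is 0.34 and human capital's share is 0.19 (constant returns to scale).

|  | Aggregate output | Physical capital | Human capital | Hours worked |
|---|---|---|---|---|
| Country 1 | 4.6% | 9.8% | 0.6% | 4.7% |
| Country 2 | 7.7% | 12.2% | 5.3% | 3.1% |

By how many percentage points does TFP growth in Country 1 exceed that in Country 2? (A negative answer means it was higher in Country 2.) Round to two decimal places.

-2.14 percentage points

Labor's share = 1 − 0.34 − 0.19 = 0.47.
Country 1: TFP = 4.6 − 3.332 − 0.114 − 2.209 = -1.055%.
Country 2: TFP = 7.7 − 4.148 − 1.007 − 1.457 = 1.088%.
Difference = -1.055 − (1.088) = -2.143 pp.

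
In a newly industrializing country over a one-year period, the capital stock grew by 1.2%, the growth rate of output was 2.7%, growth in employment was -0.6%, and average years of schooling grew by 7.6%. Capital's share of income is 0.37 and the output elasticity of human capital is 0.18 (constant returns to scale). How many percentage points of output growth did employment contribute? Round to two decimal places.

-0.27 pp

Labor's share = 1 − 0.37 − 0.18 = 0.45.
Contribution = share × growth = 0.45 × (-0.6) = -0.27 pp.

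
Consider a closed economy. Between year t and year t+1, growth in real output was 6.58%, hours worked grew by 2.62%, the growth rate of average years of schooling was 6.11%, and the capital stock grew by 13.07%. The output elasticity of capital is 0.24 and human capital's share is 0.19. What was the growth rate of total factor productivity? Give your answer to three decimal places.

Labor's share = 1 − 0.24 − 0.19 = 0.57.
The capital stock: 0.24 × 13.07 = 3.1368 pp.
Average years of schooling: 0.19 × 6.11 = 1.1609 pp.
Hours worked: 0.57 × 2.62 = 1.4934 pp.
TFP growth = 6.58 − 5.7911 = 0.7889%.

Total factor productivity grew 0.789%.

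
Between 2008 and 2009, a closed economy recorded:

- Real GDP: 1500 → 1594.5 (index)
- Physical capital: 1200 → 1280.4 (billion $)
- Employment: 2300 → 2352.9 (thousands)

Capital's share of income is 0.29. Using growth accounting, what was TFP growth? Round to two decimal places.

Real GDP growth = (1594.5 − 1500) / 1500 = 6.3%.
Physical capital growth = (1280.4 − 1200) / 1200 = 6.7%.
Employment growth = (2352.9 − 2300) / 2300 = 2.3%.
Labor's share = 1 − 0.29 = 0.71.
Physical capital: 0.29 × 6.7 = 1.943 pp.
Employment: 0.71 × 2.3 = 1.633 pp.
TFP growth = 6.3 − 3.576 = 2.724%.

TFP grew 2.72%.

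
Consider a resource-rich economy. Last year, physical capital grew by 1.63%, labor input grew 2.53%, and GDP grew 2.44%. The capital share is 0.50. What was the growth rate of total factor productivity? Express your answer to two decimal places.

Labor's share = 1 − 0.5 = 0.5.
Physical capital: 0.5 × 1.63 = 0.815 pp.
Labor input: 0.5 × 2.53 = 1.265 pp.
TFP growth = 2.44 − 2.08 = 0.36%.

Total factor productivity growth was 0.36%.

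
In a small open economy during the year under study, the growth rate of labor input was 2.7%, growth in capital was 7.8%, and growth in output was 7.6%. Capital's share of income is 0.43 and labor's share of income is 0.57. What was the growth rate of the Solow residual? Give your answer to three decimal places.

2.707%

Labor's share = 1 − 0.43 = 0.57.
Capital: 0.43 × 7.8 = 3.354 pp.
Labor input: 0.57 × 2.7 = 1.539 pp.
TFP growth = 7.6 − 4.893 = 2.707%.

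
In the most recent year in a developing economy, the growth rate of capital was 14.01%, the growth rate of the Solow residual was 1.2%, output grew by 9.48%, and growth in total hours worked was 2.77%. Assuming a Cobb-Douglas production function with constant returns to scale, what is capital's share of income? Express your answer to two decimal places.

0.49

gY = gA + α·gK + (1−α)·gL, so gY − gA − gL = α(gK − gL).
9.48 − 1.2 − 2.77 = α × (14.01 − 2.77).
5.51 = 11.24 α, so α = 0.4902.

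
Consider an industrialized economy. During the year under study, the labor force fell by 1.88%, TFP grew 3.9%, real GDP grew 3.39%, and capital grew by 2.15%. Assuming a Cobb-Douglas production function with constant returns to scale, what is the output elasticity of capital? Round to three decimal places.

0.340

gY = gA + α·gK + (1−α)·gL, so gY − gA − gL = α(gK − gL).
3.39 − 3.9 + 1.88 = α × (2.15 − (-1.88)).
1.37 = 4.03 α, so α = 0.33995.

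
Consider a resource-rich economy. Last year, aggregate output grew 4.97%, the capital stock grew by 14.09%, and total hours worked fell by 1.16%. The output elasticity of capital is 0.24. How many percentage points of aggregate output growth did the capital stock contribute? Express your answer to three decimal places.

Contribution = share × growth = 0.24 × 14.09 = 3.3816 pp.

3.382 pp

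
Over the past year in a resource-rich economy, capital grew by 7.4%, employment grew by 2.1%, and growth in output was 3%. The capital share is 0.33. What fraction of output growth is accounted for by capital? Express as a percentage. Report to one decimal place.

81.4%

Capital contributed 0.33 × 7.4 = 2.442 pp.
Share of growth = 2.442 / 3 × 100 = 81.4%.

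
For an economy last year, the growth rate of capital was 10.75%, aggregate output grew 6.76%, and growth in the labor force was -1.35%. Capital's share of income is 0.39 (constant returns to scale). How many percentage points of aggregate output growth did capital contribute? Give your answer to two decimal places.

4.19 pp

Contribution = share × growth = 0.39 × 10.75 = 4.1925 pp.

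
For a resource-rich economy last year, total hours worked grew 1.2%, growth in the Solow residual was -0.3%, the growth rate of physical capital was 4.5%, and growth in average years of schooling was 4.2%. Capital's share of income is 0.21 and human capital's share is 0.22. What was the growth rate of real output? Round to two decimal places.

Labor's share = 1 − 0.21 − 0.22 = 0.57.
Physical capital: 0.21 × 4.5 = 0.945 pp.
Average years of schooling: 0.22 × 4.2 = 0.924 pp.
Total hours worked: 0.57 × 1.2 = 0.684 pp.
Output growth = -0.3 + 2.553 = 2.253%.

2.25%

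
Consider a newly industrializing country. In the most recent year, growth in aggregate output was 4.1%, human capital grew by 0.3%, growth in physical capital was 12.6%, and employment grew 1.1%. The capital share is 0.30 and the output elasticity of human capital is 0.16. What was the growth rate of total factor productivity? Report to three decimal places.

-0.322%

Labor's share = 1 − 0.3 − 0.16 = 0.54.
Physical capital: 0.3 × 12.6 = 3.78 pp.
Human capital: 0.16 × 0.3 = 0.048 pp.
Employment: 0.54 × 1.1 = 0.594 pp.
TFP growth = 4.1 − 4.422 = -0.322%.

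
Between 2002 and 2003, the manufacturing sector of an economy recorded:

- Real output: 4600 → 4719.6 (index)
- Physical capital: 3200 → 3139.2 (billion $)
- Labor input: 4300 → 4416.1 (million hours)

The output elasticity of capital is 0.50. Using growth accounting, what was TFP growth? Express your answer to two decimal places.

Real output growth = (4719.6 − 4600) / 4600 = 2.6%.
Physical capital growth = (3139.2 − 3200) / 3200 = -1.9%.
Labor input growth = (4416.1 − 4300) / 4300 = 2.7%.
Labor's share = 1 − 0.5 = 0.5.
Physical capital: 0.5 × (-1.9) = -0.95 pp.
Labor input: 0.5 × 2.7 = 1.35 pp.
TFP growth = 2.6 − 0.4 = 2.2%.

2.20%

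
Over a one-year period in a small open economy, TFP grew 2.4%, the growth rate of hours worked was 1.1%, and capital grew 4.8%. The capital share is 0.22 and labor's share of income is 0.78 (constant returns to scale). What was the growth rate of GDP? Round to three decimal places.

Labor's share = 1 − 0.22 = 0.78.
Capital: 0.22 × 4.8 = 1.056 pp.
Hours worked: 0.78 × 1.1 = 0.858 pp.
Output growth = 2.4 + 1.914 = 4.314%.

4.314%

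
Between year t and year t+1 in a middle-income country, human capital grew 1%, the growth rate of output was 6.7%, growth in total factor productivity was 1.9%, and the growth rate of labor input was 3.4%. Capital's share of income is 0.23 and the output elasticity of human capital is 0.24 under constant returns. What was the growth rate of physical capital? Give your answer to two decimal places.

Physical capital grew 11.99%.

Labor's share = 1 − 0.23 − 0.24 = 0.53.
gY = gA + 0.24×1 + 0.53×3.4 + 0.23×g.
0.23×g = 6.7 − 1.9 − 2.042 = 2.758.
g = 2.758 / 0.23 = 11.9913%.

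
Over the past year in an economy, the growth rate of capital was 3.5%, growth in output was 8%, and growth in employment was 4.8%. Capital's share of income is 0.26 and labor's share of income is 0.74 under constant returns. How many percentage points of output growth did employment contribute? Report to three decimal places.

Labor's share = 1 − 0.26 = 0.74.
Contribution = share × growth = 0.74 × 4.8 = 3.552 pp.

3.552 pp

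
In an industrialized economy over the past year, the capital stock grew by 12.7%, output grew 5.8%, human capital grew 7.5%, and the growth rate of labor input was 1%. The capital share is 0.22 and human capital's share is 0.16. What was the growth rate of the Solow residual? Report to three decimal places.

The Solow residual growth was 1.186%.

Labor's share = 1 − 0.22 − 0.16 = 0.62.
The capital stock: 0.22 × 12.7 = 2.794 pp.
Human capital: 0.16 × 7.5 = 1.2 pp.
Labor input: 0.62 × 1 = 0.62 pp.
TFP growth = 5.8 − 4.614 = 1.186%.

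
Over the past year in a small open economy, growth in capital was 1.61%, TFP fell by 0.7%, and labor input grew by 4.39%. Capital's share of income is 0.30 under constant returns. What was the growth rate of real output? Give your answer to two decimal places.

Real output grew 2.86%.

Labor's share = 1 − 0.3 = 0.7.
Capital: 0.3 × 1.61 = 0.483 pp.
Labor input: 0.7 × 4.39 = 3.073 pp.
Output growth = -0.7 + 3.556 = 2.856%.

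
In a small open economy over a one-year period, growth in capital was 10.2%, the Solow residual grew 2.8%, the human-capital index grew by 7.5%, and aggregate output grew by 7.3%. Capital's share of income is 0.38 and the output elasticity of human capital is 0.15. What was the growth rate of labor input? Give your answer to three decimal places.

-1.066%

Labor's share = 1 − 0.38 − 0.15 = 0.47.
gY = gA + 0.38×10.2 + 0.15×7.5 + 0.47×g.
0.47×g = 7.3 − 2.8 − 5.001 = -0.501.
g = -0.501 / 0.47 = -1.06596%.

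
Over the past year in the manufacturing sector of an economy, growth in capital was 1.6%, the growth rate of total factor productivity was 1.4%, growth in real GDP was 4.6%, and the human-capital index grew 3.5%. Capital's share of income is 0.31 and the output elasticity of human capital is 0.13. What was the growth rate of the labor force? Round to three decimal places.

Labor's share = 1 − 0.31 − 0.13 = 0.56.
gY = gA + 0.31×1.6 + 0.13×3.5 + 0.56×g.
0.56×g = 4.6 − 1.4 − 0.951 = 2.249.
g = 2.249 / 0.56 = 4.01607%.

4.016%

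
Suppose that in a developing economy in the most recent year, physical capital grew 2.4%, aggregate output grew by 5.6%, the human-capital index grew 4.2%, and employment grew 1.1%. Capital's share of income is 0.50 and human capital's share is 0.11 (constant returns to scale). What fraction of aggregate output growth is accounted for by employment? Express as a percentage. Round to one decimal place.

Employment accounted for 7.7% of growth.

Labor's share = 1 − 0.5 − 0.11 = 0.39.
Employment contributed 0.39 × 1.1 = 0.429 pp.
Share of growth = 0.429 / 5.6 × 100 = 7.661%.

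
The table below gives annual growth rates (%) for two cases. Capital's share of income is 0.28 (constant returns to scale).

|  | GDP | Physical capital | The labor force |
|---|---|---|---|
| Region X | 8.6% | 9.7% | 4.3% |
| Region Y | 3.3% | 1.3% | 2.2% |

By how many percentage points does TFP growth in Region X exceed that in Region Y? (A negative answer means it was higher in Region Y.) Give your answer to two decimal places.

Labor's share = 1 − 0.28 = 0.72.
Region X: TFP = 8.6 − 2.716 − 3.096 = 2.788%.
Region Y: TFP = 3.3 − 0.364 − 1.584 = 1.352%.
Difference = 2.788 − (1.352) = 1.436 pp.

1.44 percentage points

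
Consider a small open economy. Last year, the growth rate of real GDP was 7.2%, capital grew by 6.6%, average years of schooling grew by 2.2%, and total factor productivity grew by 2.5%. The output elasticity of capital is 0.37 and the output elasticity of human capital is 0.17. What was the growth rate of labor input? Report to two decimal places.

4.10%

Labor's share = 1 − 0.37 − 0.17 = 0.46.
gY = gA + 0.37×6.6 + 0.17×2.2 + 0.46×g.
0.46×g = 7.2 − 2.5 − 2.816 = 1.884.
g = 1.884 / 0.46 = 4.0957%.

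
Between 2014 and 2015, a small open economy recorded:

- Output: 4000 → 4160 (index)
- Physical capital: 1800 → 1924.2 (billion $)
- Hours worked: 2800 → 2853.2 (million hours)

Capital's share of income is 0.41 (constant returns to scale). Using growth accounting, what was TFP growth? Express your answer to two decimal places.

Output growth = (4160 − 4000) / 4000 = 4%.
Physical capital growth = (1924.2 − 1800) / 1800 = 6.9%.
Hours worked growth = (2853.2 − 2800) / 2800 = 1.9%.
Labor's share = 1 − 0.41 = 0.59.
Physical capital: 0.41 × 6.9 = 2.829 pp.
Hours worked: 0.59 × 1.9 = 1.121 pp.
TFP growth = 4 − 3.95 = 0.05%.

TFP grew 0.05%.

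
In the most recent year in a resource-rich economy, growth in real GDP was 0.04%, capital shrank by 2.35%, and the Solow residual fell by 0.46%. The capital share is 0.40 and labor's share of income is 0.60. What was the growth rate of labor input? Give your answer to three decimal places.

Labor's share = 1 − 0.4 = 0.6.
gY = gA + 0.4×(-2.35) + 0.6×g.
0.6×g = 0.04 + 0.46 + 0.94 = 1.44.
g = 1.44 / 0.6 = 2.4%.

2.400%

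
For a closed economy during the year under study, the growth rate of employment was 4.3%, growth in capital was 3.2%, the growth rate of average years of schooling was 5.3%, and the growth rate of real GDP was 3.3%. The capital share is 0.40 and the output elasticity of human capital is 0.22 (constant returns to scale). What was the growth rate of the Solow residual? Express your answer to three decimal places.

-0.780%

Labor's share = 1 − 0.4 − 0.22 = 0.38.
Capital: 0.4 × 3.2 = 1.28 pp.
Average years of schooling: 0.22 × 5.3 = 1.166 pp.
Employment: 0.38 × 4.3 = 1.634 pp.
TFP growth = 3.3 − 4.08 = -0.78%.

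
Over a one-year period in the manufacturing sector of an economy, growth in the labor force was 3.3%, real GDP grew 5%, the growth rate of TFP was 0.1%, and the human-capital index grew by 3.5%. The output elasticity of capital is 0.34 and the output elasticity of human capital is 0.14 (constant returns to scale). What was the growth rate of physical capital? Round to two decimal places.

Physical capital grew 7.92%.

Labor's share = 1 − 0.34 − 0.14 = 0.52.
gY = gA + 0.14×3.5 + 0.52×3.3 + 0.34×g.
0.34×g = 5 − 0.1 − 2.206 = 2.694.
g = 2.694 / 0.34 = 7.9235%.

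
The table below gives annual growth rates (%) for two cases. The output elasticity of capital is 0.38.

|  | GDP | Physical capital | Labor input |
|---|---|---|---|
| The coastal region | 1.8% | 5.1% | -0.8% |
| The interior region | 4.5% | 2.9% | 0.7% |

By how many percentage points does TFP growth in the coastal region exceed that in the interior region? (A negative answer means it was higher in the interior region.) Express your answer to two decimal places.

Labor's share = 1 − 0.38 = 0.62.
The coastal region: TFP = 1.8 − 1.938 + 0.496 = 0.358%.
The interior region: TFP = 4.5 − 1.102 − 0.434 = 2.964%.
Difference = 0.358 − (2.964) = -2.606 pp.

-2.61 percentage points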